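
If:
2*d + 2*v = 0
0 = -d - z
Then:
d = -z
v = z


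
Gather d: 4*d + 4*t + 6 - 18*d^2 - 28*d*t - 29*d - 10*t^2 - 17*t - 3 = -18*d^2 + d*(-28*t - 25) - 10*t^2 - 13*t + 3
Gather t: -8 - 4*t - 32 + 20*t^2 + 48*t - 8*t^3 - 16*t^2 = -8*t^3 + 4*t^2 + 44*t - 40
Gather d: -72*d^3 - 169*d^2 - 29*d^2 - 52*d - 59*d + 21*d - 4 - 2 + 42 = -72*d^3 - 198*d^2 - 90*d + 36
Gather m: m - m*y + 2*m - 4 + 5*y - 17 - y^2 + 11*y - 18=m*(3 - y) - y^2 + 16*y - 39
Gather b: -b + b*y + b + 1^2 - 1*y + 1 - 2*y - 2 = b*y - 3*y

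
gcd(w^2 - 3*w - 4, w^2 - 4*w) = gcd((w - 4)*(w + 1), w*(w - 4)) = w - 4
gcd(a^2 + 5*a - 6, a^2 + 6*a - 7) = a - 1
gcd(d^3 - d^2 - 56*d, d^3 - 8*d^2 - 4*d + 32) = d - 8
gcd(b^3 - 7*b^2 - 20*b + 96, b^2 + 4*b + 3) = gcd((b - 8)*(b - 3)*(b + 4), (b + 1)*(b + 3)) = 1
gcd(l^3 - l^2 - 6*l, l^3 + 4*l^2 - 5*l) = l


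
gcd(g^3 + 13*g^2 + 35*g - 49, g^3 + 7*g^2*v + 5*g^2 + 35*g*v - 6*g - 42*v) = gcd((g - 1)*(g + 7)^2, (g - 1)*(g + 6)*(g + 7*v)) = g - 1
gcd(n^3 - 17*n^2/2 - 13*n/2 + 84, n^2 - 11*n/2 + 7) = n - 7/2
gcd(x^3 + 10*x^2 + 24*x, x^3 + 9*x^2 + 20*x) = x^2 + 4*x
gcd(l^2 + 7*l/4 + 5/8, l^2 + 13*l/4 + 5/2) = l + 5/4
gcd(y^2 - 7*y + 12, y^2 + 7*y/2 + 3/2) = 1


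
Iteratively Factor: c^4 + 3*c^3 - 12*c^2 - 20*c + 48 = (c + 3)*(c^3 - 12*c + 16) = (c - 2)*(c + 3)*(c^2 + 2*c - 8) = (c - 2)*(c + 3)*(c + 4)*(c - 2)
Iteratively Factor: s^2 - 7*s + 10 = (s - 2)*(s - 5)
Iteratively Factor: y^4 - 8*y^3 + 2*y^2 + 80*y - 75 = (y - 5)*(y^3 - 3*y^2 - 13*y + 15) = (y - 5)^2*(y^2 + 2*y - 3) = (y - 5)^2*(y + 3)*(y - 1)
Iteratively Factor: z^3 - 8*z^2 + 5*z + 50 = (z - 5)*(z^2 - 3*z - 10) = (z - 5)^2*(z + 2)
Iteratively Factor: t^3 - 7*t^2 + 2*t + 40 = (t - 4)*(t^2 - 3*t - 10) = (t - 4)*(t + 2)*(t - 5)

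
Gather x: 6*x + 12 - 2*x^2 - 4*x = -2*x^2 + 2*x + 12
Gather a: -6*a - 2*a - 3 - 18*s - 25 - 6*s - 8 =-8*a - 24*s - 36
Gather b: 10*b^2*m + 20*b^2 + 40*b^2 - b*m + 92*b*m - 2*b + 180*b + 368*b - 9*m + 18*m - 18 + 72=b^2*(10*m + 60) + b*(91*m + 546) + 9*m + 54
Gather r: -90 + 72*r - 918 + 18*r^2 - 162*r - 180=18*r^2 - 90*r - 1188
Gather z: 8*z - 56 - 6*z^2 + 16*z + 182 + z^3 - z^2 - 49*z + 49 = z^3 - 7*z^2 - 25*z + 175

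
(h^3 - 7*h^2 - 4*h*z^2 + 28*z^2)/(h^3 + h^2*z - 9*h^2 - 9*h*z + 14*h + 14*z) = (h^2 - 4*z^2)/(h^2 + h*z - 2*h - 2*z)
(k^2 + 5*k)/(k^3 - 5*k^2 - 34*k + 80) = k/(k^2 - 10*k + 16)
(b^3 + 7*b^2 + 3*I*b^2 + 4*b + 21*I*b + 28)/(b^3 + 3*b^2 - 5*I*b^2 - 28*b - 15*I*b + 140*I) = (b^2 + 3*I*b + 4)/(b^2 - b*(4 + 5*I) + 20*I)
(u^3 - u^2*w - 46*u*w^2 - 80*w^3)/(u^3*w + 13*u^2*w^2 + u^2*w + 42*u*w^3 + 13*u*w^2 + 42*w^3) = (u^3 - u^2*w - 46*u*w^2 - 80*w^3)/(w*(u^3 + 13*u^2*w + u^2 + 42*u*w^2 + 13*u*w + 42*w^2))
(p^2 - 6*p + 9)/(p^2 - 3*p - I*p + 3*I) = (p - 3)/(p - I)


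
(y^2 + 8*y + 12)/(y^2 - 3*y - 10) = (y + 6)/(y - 5)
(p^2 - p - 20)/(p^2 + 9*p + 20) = (p - 5)/(p + 5)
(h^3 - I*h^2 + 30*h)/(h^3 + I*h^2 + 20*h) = (h - 6*I)/(h - 4*I)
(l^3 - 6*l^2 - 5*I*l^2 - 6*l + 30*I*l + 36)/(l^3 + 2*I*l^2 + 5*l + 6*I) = (l^2 - 3*l*(2 + I) + 18*I)/(l^2 + 4*I*l - 3)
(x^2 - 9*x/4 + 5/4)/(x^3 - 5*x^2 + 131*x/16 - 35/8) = 4*(x - 1)/(4*x^2 - 15*x + 14)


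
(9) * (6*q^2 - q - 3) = 54*q^2 - 9*q - 27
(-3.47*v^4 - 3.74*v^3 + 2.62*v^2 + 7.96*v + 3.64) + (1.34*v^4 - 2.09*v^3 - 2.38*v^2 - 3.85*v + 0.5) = -2.13*v^4 - 5.83*v^3 + 0.24*v^2 + 4.11*v + 4.14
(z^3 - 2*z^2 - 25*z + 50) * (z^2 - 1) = z^5 - 2*z^4 - 26*z^3 + 52*z^2 + 25*z - 50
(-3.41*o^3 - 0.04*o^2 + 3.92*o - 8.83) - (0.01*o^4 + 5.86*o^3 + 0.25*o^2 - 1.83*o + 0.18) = -0.01*o^4 - 9.27*o^3 - 0.29*o^2 + 5.75*o - 9.01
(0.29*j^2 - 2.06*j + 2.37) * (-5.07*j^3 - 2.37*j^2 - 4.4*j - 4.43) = -1.4703*j^5 + 9.7569*j^4 - 8.4097*j^3 + 2.1624*j^2 - 1.3022*j - 10.4991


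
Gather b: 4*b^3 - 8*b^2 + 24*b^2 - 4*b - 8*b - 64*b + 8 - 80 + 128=4*b^3 + 16*b^2 - 76*b + 56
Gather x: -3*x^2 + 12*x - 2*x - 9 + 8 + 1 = -3*x^2 + 10*x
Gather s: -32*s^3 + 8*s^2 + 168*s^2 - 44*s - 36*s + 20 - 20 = -32*s^3 + 176*s^2 - 80*s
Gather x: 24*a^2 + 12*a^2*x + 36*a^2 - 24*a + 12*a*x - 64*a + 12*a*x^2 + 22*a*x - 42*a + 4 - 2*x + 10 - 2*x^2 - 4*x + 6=60*a^2 - 130*a + x^2*(12*a - 2) + x*(12*a^2 + 34*a - 6) + 20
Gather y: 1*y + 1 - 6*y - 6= -5*y - 5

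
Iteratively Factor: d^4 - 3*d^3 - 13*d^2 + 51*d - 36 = (d + 4)*(d^3 - 7*d^2 + 15*d - 9) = (d - 1)*(d + 4)*(d^2 - 6*d + 9) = (d - 3)*(d - 1)*(d + 4)*(d - 3)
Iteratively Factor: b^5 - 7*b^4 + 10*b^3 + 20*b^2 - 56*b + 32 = (b - 1)*(b^4 - 6*b^3 + 4*b^2 + 24*b - 32) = (b - 4)*(b - 1)*(b^3 - 2*b^2 - 4*b + 8) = (b - 4)*(b - 2)*(b - 1)*(b^2 - 4) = (b - 4)*(b - 2)^2*(b - 1)*(b + 2)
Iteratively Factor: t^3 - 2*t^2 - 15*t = (t - 5)*(t^2 + 3*t) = t*(t - 5)*(t + 3)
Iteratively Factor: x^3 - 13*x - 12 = (x + 3)*(x^2 - 3*x - 4) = (x + 1)*(x + 3)*(x - 4)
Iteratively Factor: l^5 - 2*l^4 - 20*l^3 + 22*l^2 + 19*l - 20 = (l + 1)*(l^4 - 3*l^3 - 17*l^2 + 39*l - 20) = (l - 5)*(l + 1)*(l^3 + 2*l^2 - 7*l + 4) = (l - 5)*(l + 1)*(l + 4)*(l^2 - 2*l + 1) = (l - 5)*(l - 1)*(l + 1)*(l + 4)*(l - 1)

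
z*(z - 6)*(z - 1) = z^3 - 7*z^2 + 6*z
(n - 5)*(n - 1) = n^2 - 6*n + 5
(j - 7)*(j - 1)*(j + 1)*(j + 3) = j^4 - 4*j^3 - 22*j^2 + 4*j + 21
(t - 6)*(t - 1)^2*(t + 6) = t^4 - 2*t^3 - 35*t^2 + 72*t - 36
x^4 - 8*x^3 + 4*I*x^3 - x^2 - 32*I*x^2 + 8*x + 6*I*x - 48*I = (x - 8)*(x - I)*(x + 2*I)*(x + 3*I)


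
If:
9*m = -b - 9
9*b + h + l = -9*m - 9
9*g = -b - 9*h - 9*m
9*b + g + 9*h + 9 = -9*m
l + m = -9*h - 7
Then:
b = 9/29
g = 333/232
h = -101/232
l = -475/232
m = -30/29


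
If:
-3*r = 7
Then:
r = -7/3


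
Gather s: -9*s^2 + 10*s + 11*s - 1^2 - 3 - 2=-9*s^2 + 21*s - 6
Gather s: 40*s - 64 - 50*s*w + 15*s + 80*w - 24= s*(55 - 50*w) + 80*w - 88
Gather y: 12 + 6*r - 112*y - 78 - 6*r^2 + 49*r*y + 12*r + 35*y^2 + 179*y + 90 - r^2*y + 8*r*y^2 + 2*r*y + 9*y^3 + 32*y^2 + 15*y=-6*r^2 + 18*r + 9*y^3 + y^2*(8*r + 67) + y*(-r^2 + 51*r + 82) + 24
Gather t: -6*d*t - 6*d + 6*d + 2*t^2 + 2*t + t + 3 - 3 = 2*t^2 + t*(3 - 6*d)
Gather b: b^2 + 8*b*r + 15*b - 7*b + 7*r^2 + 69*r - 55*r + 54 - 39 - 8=b^2 + b*(8*r + 8) + 7*r^2 + 14*r + 7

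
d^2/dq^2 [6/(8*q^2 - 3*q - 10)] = 12*(64*q^2 - 24*q - (16*q - 3)^2 - 80)/(-8*q^2 + 3*q + 10)^3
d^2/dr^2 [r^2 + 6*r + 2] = 2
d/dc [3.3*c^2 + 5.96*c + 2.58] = 6.6*c + 5.96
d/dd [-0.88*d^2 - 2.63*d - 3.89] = -1.76*d - 2.63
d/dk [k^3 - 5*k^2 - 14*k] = 3*k^2 - 10*k - 14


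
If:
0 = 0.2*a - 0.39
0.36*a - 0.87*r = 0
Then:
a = 1.95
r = 0.81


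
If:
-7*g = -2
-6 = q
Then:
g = 2/7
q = -6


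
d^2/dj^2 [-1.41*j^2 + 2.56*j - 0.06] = -2.82000000000000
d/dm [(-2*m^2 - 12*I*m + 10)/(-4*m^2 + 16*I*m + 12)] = (-5*I*m^2 + 2*m - 19*I)/(m^4 - 8*I*m^3 - 22*m^2 + 24*I*m + 9)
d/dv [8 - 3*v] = -3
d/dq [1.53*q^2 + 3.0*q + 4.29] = 3.06*q + 3.0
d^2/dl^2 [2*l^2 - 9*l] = 4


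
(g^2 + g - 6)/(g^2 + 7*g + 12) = (g - 2)/(g + 4)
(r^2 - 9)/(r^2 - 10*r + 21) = (r + 3)/(r - 7)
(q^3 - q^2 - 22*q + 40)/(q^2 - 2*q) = q + 1 - 20/q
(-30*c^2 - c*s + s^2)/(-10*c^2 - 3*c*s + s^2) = (30*c^2 + c*s - s^2)/(10*c^2 + 3*c*s - s^2)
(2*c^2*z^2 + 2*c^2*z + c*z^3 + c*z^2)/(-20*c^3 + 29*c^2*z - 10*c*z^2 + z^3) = c*z*(2*c*z + 2*c + z^2 + z)/(-20*c^3 + 29*c^2*z - 10*c*z^2 + z^3)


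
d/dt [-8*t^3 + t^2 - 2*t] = -24*t^2 + 2*t - 2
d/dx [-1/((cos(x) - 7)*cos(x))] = (7 - 2*cos(x))*sin(x)/((cos(x) - 7)^2*cos(x)^2)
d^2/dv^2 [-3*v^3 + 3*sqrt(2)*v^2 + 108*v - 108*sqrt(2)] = -18*v + 6*sqrt(2)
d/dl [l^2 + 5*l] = 2*l + 5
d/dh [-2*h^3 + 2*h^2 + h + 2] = -6*h^2 + 4*h + 1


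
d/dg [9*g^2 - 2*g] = 18*g - 2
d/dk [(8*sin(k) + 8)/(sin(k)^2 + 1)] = 8*(-2*sin(k) + cos(k)^2)*cos(k)/(sin(k)^2 + 1)^2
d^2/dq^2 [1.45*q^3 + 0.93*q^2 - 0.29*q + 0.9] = 8.7*q + 1.86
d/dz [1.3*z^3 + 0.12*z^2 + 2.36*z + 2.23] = 3.9*z^2 + 0.24*z + 2.36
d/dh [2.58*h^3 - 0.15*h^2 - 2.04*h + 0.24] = 7.74*h^2 - 0.3*h - 2.04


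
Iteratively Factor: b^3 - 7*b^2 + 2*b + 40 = (b - 5)*(b^2 - 2*b - 8) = (b - 5)*(b - 4)*(b + 2)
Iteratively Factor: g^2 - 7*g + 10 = (g - 5)*(g - 2)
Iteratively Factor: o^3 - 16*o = (o - 4)*(o^2 + 4*o) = o*(o - 4)*(o + 4)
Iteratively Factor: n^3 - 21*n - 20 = (n - 5)*(n^2 + 5*n + 4) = (n - 5)*(n + 1)*(n + 4)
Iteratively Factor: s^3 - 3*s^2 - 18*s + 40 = (s + 4)*(s^2 - 7*s + 10) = (s - 5)*(s + 4)*(s - 2)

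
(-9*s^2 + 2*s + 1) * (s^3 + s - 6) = -9*s^5 + 2*s^4 - 8*s^3 + 56*s^2 - 11*s - 6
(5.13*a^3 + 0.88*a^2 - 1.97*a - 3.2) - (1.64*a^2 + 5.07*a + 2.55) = 5.13*a^3 - 0.76*a^2 - 7.04*a - 5.75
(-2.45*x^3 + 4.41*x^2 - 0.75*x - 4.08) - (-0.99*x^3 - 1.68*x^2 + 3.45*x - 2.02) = -1.46*x^3 + 6.09*x^2 - 4.2*x - 2.06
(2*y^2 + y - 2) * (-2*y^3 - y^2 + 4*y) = -4*y^5 - 4*y^4 + 11*y^3 + 6*y^2 - 8*y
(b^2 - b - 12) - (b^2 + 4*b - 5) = -5*b - 7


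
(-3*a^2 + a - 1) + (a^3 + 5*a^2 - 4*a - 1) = a^3 + 2*a^2 - 3*a - 2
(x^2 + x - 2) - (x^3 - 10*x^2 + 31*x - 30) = -x^3 + 11*x^2 - 30*x + 28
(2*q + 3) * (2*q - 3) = 4*q^2 - 9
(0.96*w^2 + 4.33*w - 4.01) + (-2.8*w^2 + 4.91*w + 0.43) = -1.84*w^2 + 9.24*w - 3.58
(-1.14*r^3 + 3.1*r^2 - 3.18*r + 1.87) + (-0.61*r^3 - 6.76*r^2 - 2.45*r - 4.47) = -1.75*r^3 - 3.66*r^2 - 5.63*r - 2.6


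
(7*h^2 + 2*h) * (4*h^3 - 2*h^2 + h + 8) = 28*h^5 - 6*h^4 + 3*h^3 + 58*h^2 + 16*h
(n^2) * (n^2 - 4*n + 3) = n^4 - 4*n^3 + 3*n^2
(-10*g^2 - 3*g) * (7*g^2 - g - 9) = -70*g^4 - 11*g^3 + 93*g^2 + 27*g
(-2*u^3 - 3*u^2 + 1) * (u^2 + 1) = -2*u^5 - 3*u^4 - 2*u^3 - 2*u^2 + 1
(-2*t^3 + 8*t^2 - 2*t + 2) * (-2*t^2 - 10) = 4*t^5 - 16*t^4 + 24*t^3 - 84*t^2 + 20*t - 20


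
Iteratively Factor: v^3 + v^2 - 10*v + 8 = (v - 2)*(v^2 + 3*v - 4) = (v - 2)*(v + 4)*(v - 1)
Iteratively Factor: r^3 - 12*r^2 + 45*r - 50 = (r - 5)*(r^2 - 7*r + 10) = (r - 5)*(r - 2)*(r - 5)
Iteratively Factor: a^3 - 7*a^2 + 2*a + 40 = (a - 5)*(a^2 - 2*a - 8) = (a - 5)*(a + 2)*(a - 4)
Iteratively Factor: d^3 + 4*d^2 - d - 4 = (d - 1)*(d^2 + 5*d + 4) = (d - 1)*(d + 1)*(d + 4)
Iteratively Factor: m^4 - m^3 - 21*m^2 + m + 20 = (m + 1)*(m^3 - 2*m^2 - 19*m + 20) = (m - 5)*(m + 1)*(m^2 + 3*m - 4) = (m - 5)*(m - 1)*(m + 1)*(m + 4)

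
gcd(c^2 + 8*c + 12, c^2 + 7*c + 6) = c + 6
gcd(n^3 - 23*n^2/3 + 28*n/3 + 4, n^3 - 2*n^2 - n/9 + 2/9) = n^2 - 5*n/3 - 2/3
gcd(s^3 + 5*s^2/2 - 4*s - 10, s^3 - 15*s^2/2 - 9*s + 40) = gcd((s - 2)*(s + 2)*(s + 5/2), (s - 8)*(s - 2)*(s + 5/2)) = s^2 + s/2 - 5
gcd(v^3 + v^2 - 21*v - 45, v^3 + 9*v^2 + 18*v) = v + 3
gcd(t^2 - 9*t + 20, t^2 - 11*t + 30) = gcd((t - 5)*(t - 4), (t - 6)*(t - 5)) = t - 5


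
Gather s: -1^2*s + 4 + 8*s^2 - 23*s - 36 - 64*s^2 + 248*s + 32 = -56*s^2 + 224*s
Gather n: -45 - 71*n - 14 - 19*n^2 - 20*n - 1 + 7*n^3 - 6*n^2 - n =7*n^3 - 25*n^2 - 92*n - 60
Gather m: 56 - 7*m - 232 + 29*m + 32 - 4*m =18*m - 144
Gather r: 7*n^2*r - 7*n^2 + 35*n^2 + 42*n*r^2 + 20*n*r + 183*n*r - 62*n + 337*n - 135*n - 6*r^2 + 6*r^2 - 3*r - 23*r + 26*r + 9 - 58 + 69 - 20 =28*n^2 + 42*n*r^2 + 140*n + r*(7*n^2 + 203*n)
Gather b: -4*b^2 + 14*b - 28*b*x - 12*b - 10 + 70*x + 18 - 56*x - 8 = -4*b^2 + b*(2 - 28*x) + 14*x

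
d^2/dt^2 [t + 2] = 0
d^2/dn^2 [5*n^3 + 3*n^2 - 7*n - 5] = 30*n + 6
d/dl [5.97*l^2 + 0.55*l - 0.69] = 11.94*l + 0.55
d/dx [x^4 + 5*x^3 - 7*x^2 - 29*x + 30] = 4*x^3 + 15*x^2 - 14*x - 29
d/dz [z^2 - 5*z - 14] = 2*z - 5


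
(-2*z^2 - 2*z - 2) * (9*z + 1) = -18*z^3 - 20*z^2 - 20*z - 2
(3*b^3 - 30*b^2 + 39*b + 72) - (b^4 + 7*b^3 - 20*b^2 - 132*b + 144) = -b^4 - 4*b^3 - 10*b^2 + 171*b - 72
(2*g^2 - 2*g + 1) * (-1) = -2*g^2 + 2*g - 1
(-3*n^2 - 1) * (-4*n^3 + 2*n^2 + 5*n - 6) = 12*n^5 - 6*n^4 - 11*n^3 + 16*n^2 - 5*n + 6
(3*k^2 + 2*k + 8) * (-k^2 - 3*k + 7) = -3*k^4 - 11*k^3 + 7*k^2 - 10*k + 56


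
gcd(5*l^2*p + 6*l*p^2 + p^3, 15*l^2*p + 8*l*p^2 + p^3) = 5*l*p + p^2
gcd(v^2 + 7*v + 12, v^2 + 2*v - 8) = v + 4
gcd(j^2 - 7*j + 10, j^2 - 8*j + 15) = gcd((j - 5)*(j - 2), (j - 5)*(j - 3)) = j - 5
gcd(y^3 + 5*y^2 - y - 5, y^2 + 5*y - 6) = y - 1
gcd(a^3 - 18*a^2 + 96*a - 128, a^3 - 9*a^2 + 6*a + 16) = a^2 - 10*a + 16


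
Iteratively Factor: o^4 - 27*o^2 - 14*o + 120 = (o + 4)*(o^3 - 4*o^2 - 11*o + 30) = (o - 2)*(o + 4)*(o^2 - 2*o - 15) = (o - 5)*(o - 2)*(o + 4)*(o + 3)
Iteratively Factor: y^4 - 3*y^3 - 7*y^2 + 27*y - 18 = (y - 1)*(y^3 - 2*y^2 - 9*y + 18) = (y - 3)*(y - 1)*(y^2 + y - 6) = (y - 3)*(y - 1)*(y + 3)*(y - 2)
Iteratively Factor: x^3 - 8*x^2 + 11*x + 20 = (x - 5)*(x^2 - 3*x - 4) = (x - 5)*(x - 4)*(x + 1)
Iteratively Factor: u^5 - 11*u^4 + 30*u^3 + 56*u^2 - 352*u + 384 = (u + 3)*(u^4 - 14*u^3 + 72*u^2 - 160*u + 128) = (u - 4)*(u + 3)*(u^3 - 10*u^2 + 32*u - 32) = (u - 4)*(u - 2)*(u + 3)*(u^2 - 8*u + 16) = (u - 4)^2*(u - 2)*(u + 3)*(u - 4)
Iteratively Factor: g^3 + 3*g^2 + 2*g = (g + 2)*(g^2 + g) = g*(g + 2)*(g + 1)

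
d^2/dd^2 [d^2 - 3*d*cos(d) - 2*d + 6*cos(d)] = 3*d*cos(d) - 6*sqrt(2)*cos(d + pi/4) + 2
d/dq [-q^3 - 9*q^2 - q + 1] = -3*q^2 - 18*q - 1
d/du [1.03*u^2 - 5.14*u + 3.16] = 2.06*u - 5.14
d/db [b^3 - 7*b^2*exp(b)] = b*(-7*b*exp(b) + 3*b - 14*exp(b))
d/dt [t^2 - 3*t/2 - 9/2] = 2*t - 3/2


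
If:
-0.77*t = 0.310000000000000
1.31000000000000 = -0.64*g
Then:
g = -2.05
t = -0.40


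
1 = 1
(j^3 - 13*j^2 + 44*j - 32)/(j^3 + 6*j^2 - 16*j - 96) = (j^2 - 9*j + 8)/(j^2 + 10*j + 24)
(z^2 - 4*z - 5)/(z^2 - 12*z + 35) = (z + 1)/(z - 7)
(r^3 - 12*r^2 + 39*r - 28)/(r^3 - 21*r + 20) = (r - 7)/(r + 5)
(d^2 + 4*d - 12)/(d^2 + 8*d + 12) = (d - 2)/(d + 2)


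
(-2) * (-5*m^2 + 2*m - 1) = 10*m^2 - 4*m + 2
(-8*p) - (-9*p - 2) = p + 2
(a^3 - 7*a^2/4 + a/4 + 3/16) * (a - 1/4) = a^4 - 2*a^3 + 11*a^2/16 + a/8 - 3/64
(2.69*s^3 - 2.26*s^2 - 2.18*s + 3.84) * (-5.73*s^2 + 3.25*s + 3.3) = -15.4137*s^5 + 21.6923*s^4 + 14.0234*s^3 - 36.5462*s^2 + 5.286*s + 12.672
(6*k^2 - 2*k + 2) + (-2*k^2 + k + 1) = 4*k^2 - k + 3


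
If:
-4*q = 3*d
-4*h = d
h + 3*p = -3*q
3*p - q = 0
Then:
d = 0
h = 0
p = 0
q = 0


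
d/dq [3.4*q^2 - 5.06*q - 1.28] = 6.8*q - 5.06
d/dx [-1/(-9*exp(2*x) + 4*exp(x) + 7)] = (4 - 18*exp(x))*exp(x)/(-9*exp(2*x) + 4*exp(x) + 7)^2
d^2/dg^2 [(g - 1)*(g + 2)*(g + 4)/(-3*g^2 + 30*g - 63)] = 2*(-131*g^3 + 969*g^2 - 1437*g - 1993)/(3*(g^6 - 30*g^5 + 363*g^4 - 2260*g^3 + 7623*g^2 - 13230*g + 9261))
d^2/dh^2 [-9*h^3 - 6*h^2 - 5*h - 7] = -54*h - 12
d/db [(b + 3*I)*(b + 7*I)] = 2*b + 10*I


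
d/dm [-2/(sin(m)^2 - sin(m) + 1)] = 2*(2*sin(m) - 1)*cos(m)/(sin(m)^2 - sin(m) + 1)^2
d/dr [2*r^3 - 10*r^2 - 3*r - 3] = 6*r^2 - 20*r - 3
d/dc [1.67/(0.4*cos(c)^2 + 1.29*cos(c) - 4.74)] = (1.336*cos(c) + 2.1543)*sin(c)/(0.4*cos(c)^2 + 1.29*cos(c) - 4.74)^2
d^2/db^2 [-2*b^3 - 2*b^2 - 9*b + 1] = -12*b - 4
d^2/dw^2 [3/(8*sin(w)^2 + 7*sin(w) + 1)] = 3*(-256*sin(w)^4 - 168*sin(w)^3 + 367*sin(w)^2 + 343*sin(w) + 82)/(8*sin(w)^2 + 7*sin(w) + 1)^3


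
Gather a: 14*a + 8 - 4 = 14*a + 4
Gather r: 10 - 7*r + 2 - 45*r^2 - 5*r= -45*r^2 - 12*r + 12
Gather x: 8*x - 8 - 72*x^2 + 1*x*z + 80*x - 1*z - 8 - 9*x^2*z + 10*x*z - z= x^2*(-9*z - 72) + x*(11*z + 88) - 2*z - 16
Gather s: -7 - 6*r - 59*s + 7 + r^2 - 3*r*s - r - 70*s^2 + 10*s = r^2 - 7*r - 70*s^2 + s*(-3*r - 49)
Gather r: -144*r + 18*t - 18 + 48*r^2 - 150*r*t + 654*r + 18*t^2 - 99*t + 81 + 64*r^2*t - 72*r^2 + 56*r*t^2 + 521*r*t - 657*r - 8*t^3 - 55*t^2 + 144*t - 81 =r^2*(64*t - 24) + r*(56*t^2 + 371*t - 147) - 8*t^3 - 37*t^2 + 63*t - 18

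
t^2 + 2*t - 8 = (t - 2)*(t + 4)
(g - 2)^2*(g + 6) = g^3 + 2*g^2 - 20*g + 24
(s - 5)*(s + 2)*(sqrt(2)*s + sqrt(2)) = sqrt(2)*s^3 - 2*sqrt(2)*s^2 - 13*sqrt(2)*s - 10*sqrt(2)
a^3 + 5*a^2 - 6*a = a*(a - 1)*(a + 6)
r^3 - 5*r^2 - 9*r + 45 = (r - 5)*(r - 3)*(r + 3)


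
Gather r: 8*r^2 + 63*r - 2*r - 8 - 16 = 8*r^2 + 61*r - 24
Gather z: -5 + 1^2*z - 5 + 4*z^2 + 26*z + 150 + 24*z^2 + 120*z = 28*z^2 + 147*z + 140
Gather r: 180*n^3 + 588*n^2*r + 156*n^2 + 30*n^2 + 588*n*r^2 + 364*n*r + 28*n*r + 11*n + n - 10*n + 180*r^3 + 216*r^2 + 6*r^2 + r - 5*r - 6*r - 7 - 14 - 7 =180*n^3 + 186*n^2 + 2*n + 180*r^3 + r^2*(588*n + 222) + r*(588*n^2 + 392*n - 10) - 28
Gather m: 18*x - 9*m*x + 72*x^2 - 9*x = -9*m*x + 72*x^2 + 9*x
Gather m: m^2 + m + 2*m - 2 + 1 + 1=m^2 + 3*m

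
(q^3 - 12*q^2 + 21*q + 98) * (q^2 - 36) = q^5 - 12*q^4 - 15*q^3 + 530*q^2 - 756*q - 3528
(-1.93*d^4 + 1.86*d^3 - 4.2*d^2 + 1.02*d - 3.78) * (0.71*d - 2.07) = -1.3703*d^5 + 5.3157*d^4 - 6.8322*d^3 + 9.4182*d^2 - 4.7952*d + 7.8246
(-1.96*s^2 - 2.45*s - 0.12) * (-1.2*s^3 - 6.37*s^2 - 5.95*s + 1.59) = 2.352*s^5 + 15.4252*s^4 + 27.4125*s^3 + 12.2255*s^2 - 3.1815*s - 0.1908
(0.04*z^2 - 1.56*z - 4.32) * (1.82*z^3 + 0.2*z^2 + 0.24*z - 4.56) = 0.0728*z^5 - 2.8312*z^4 - 8.1648*z^3 - 1.4208*z^2 + 6.0768*z + 19.6992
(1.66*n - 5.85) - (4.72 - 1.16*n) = 2.82*n - 10.57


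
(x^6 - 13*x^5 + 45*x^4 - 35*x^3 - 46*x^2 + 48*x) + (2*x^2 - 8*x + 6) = x^6 - 13*x^5 + 45*x^4 - 35*x^3 - 44*x^2 + 40*x + 6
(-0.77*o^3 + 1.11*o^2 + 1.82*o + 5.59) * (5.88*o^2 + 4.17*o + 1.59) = -4.5276*o^5 + 3.3159*o^4 + 14.106*o^3 + 42.2235*o^2 + 26.2041*o + 8.8881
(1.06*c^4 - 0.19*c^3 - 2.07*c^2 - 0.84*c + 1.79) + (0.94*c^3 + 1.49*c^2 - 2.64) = 1.06*c^4 + 0.75*c^3 - 0.58*c^2 - 0.84*c - 0.85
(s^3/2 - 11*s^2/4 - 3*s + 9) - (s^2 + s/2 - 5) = s^3/2 - 15*s^2/4 - 7*s/2 + 14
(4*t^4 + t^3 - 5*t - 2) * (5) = 20*t^4 + 5*t^3 - 25*t - 10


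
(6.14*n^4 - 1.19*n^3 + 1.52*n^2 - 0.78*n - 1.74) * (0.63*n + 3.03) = 3.8682*n^5 + 17.8545*n^4 - 2.6481*n^3 + 4.1142*n^2 - 3.4596*n - 5.2722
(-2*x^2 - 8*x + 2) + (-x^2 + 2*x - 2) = -3*x^2 - 6*x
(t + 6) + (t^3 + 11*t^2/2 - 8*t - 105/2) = t^3 + 11*t^2/2 - 7*t - 93/2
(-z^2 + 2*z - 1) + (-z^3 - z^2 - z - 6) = -z^3 - 2*z^2 + z - 7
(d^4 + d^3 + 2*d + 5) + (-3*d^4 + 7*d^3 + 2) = -2*d^4 + 8*d^3 + 2*d + 7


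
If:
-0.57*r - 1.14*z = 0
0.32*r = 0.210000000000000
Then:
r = 0.66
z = -0.33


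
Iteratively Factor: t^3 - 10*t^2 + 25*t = (t)*(t^2 - 10*t + 25) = t*(t - 5)*(t - 5)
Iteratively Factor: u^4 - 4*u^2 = (u)*(u^3 - 4*u) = u*(u - 2)*(u^2 + 2*u) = u^2*(u - 2)*(u + 2)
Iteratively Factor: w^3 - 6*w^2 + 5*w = (w)*(w^2 - 6*w + 5) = w*(w - 1)*(w - 5)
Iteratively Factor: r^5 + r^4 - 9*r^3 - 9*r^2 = (r + 1)*(r^4 - 9*r^2) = r*(r + 1)*(r^3 - 9*r) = r*(r - 3)*(r + 1)*(r^2 + 3*r) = r*(r - 3)*(r + 1)*(r + 3)*(r)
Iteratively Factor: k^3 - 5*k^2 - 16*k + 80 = (k - 5)*(k^2 - 16) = (k - 5)*(k - 4)*(k + 4)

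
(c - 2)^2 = c^2 - 4*c + 4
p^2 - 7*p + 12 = (p - 4)*(p - 3)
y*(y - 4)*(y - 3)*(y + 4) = y^4 - 3*y^3 - 16*y^2 + 48*y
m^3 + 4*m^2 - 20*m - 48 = (m - 4)*(m + 2)*(m + 6)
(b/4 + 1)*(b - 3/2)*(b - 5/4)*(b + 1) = b^4/4 + 9*b^3/16 - 63*b^2/32 - 13*b/32 + 15/8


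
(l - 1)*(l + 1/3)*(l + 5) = l^3 + 13*l^2/3 - 11*l/3 - 5/3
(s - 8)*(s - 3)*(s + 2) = s^3 - 9*s^2 + 2*s + 48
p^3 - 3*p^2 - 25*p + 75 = (p - 5)*(p - 3)*(p + 5)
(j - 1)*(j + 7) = j^2 + 6*j - 7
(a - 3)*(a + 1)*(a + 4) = a^3 + 2*a^2 - 11*a - 12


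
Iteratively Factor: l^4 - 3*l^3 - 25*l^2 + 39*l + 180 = (l + 3)*(l^3 - 6*l^2 - 7*l + 60) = (l + 3)^2*(l^2 - 9*l + 20) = (l - 4)*(l + 3)^2*(l - 5)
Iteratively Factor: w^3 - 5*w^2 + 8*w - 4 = (w - 2)*(w^2 - 3*w + 2) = (w - 2)^2*(w - 1)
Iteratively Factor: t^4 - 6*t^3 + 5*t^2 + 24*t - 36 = (t - 3)*(t^3 - 3*t^2 - 4*t + 12) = (t - 3)*(t + 2)*(t^2 - 5*t + 6) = (t - 3)*(t - 2)*(t + 2)*(t - 3)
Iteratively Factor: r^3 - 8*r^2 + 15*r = (r - 5)*(r^2 - 3*r) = (r - 5)*(r - 3)*(r)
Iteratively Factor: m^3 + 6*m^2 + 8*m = (m)*(m^2 + 6*m + 8) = m*(m + 4)*(m + 2)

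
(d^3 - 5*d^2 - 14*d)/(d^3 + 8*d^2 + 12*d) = (d - 7)/(d + 6)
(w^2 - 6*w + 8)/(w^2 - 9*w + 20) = (w - 2)/(w - 5)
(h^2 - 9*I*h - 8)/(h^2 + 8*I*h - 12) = (h^2 - 9*I*h - 8)/(h^2 + 8*I*h - 12)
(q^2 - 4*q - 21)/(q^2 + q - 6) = (q - 7)/(q - 2)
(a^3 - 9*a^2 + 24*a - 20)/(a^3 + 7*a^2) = (a^3 - 9*a^2 + 24*a - 20)/(a^2*(a + 7))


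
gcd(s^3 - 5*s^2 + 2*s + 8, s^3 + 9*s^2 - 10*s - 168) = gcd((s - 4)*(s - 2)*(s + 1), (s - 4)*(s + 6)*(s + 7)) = s - 4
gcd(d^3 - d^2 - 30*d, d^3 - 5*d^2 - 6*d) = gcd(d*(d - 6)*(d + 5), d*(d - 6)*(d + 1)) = d^2 - 6*d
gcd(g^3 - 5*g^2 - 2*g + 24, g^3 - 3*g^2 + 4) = 1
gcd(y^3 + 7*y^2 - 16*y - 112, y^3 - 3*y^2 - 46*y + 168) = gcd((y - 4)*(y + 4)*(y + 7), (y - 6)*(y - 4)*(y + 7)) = y^2 + 3*y - 28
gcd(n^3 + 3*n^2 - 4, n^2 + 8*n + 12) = n + 2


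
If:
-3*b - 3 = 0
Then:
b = -1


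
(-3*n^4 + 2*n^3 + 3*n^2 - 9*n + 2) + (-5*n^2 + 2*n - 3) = -3*n^4 + 2*n^3 - 2*n^2 - 7*n - 1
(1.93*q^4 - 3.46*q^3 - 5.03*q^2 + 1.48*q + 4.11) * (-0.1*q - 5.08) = -0.193*q^5 - 9.4584*q^4 + 18.0798*q^3 + 25.4044*q^2 - 7.9294*q - 20.8788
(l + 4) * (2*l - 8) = 2*l^2 - 32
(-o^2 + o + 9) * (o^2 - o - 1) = -o^4 + 2*o^3 + 9*o^2 - 10*o - 9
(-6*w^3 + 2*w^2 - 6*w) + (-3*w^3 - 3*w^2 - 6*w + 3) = -9*w^3 - w^2 - 12*w + 3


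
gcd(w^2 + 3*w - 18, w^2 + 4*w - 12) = w + 6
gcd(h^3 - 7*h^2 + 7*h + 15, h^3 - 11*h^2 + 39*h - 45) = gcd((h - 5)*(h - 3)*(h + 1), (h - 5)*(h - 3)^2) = h^2 - 8*h + 15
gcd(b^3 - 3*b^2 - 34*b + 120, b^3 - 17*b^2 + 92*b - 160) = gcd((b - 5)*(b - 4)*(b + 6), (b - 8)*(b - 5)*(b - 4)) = b^2 - 9*b + 20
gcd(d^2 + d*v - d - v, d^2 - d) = d - 1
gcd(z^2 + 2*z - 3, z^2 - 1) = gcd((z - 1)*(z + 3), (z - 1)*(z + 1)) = z - 1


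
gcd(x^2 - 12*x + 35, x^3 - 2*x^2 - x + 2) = 1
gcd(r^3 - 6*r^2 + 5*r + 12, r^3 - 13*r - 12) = r^2 - 3*r - 4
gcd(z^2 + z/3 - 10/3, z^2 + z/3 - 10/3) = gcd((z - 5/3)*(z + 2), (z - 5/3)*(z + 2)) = z^2 + z/3 - 10/3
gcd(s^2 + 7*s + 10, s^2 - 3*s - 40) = s + 5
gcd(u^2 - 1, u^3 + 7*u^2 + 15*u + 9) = u + 1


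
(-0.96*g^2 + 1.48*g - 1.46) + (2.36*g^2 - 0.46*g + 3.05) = 1.4*g^2 + 1.02*g + 1.59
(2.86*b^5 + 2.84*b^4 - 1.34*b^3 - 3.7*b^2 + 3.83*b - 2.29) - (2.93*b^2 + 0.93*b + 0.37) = 2.86*b^5 + 2.84*b^4 - 1.34*b^3 - 6.63*b^2 + 2.9*b - 2.66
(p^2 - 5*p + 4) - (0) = p^2 - 5*p + 4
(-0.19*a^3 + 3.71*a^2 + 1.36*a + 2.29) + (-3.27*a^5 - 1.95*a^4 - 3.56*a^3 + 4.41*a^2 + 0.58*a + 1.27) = -3.27*a^5 - 1.95*a^4 - 3.75*a^3 + 8.12*a^2 + 1.94*a + 3.56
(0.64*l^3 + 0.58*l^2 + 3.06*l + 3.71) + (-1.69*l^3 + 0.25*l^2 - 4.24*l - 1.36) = -1.05*l^3 + 0.83*l^2 - 1.18*l + 2.35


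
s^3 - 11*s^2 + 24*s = s*(s - 8)*(s - 3)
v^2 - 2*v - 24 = (v - 6)*(v + 4)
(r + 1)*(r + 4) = r^2 + 5*r + 4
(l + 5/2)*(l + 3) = l^2 + 11*l/2 + 15/2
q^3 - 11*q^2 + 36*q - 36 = (q - 6)*(q - 3)*(q - 2)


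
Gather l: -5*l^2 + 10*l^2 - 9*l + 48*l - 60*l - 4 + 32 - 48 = 5*l^2 - 21*l - 20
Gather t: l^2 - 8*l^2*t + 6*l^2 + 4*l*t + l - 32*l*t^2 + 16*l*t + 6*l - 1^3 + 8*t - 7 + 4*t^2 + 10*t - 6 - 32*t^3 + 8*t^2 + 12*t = 7*l^2 + 7*l - 32*t^3 + t^2*(12 - 32*l) + t*(-8*l^2 + 20*l + 30) - 14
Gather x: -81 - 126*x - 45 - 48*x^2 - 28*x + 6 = -48*x^2 - 154*x - 120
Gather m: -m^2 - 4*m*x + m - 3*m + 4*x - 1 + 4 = -m^2 + m*(-4*x - 2) + 4*x + 3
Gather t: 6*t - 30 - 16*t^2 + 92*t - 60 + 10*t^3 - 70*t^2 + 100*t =10*t^3 - 86*t^2 + 198*t - 90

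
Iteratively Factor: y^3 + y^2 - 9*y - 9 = (y - 3)*(y^2 + 4*y + 3) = (y - 3)*(y + 1)*(y + 3)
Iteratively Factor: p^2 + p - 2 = (p - 1)*(p + 2)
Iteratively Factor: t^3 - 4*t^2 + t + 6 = (t - 3)*(t^2 - t - 2) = (t - 3)*(t - 2)*(t + 1)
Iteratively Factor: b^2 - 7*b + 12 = (b - 3)*(b - 4)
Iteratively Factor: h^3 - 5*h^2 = (h - 5)*(h^2) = h*(h - 5)*(h)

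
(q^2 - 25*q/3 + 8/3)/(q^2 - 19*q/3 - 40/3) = (3*q - 1)/(3*q + 5)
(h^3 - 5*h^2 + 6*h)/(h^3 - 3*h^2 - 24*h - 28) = h*(-h^2 + 5*h - 6)/(-h^3 + 3*h^2 + 24*h + 28)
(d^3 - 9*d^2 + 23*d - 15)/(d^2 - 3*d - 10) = (d^2 - 4*d + 3)/(d + 2)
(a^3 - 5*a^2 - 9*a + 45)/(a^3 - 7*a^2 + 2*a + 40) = (a^2 - 9)/(a^2 - 2*a - 8)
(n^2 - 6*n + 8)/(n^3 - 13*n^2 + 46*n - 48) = (n - 4)/(n^2 - 11*n + 24)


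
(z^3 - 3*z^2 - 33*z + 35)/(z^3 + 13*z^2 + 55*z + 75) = (z^2 - 8*z + 7)/(z^2 + 8*z + 15)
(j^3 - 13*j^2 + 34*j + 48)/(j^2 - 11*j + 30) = (j^2 - 7*j - 8)/(j - 5)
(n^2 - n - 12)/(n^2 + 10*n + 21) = (n - 4)/(n + 7)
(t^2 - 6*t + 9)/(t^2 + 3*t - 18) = (t - 3)/(t + 6)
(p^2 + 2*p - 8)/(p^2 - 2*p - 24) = (p - 2)/(p - 6)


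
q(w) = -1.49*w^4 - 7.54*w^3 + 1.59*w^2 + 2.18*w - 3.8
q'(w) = -5.96*w^3 - 22.62*w^2 + 3.18*w + 2.18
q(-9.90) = -6866.37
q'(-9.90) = 3536.69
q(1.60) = -36.89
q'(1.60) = -75.05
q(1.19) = -14.65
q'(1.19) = -36.11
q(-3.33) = 101.78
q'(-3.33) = -39.16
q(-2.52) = 61.38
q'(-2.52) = -54.10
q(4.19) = -980.64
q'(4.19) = -820.03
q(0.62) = -3.85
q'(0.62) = -5.96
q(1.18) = -14.29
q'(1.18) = -35.36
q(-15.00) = -49662.50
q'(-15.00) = 14979.98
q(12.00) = -43674.44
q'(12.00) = -13515.82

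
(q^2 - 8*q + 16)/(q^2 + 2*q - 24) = (q - 4)/(q + 6)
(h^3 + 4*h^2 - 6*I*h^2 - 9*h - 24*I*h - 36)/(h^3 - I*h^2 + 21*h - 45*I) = (h + 4)/(h + 5*I)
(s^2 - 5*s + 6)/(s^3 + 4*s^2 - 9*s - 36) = (s - 2)/(s^2 + 7*s + 12)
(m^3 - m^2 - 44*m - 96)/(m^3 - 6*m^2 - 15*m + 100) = (m^2 - 5*m - 24)/(m^2 - 10*m + 25)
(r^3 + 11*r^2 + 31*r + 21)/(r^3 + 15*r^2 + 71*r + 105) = (r + 1)/(r + 5)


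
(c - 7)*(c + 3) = c^2 - 4*c - 21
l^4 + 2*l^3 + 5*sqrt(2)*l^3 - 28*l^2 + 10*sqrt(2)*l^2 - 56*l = l*(l + 2)*(l - 2*sqrt(2))*(l + 7*sqrt(2))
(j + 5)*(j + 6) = j^2 + 11*j + 30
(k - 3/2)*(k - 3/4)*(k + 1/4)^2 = k^4 - 7*k^3/4 + k^2/16 + 27*k/64 + 9/128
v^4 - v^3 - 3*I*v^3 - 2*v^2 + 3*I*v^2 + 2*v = v*(v - 1)*(v - 2*I)*(v - I)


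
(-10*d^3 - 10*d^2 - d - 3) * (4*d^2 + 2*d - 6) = -40*d^5 - 60*d^4 + 36*d^3 + 46*d^2 + 18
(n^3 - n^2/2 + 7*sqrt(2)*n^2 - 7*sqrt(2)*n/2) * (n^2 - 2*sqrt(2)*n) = n^5 - n^4/2 + 5*sqrt(2)*n^4 - 28*n^3 - 5*sqrt(2)*n^3/2 + 14*n^2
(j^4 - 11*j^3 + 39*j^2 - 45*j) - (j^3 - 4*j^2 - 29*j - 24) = j^4 - 12*j^3 + 43*j^2 - 16*j + 24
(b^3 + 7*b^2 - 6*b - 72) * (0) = 0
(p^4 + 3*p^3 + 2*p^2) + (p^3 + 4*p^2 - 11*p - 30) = p^4 + 4*p^3 + 6*p^2 - 11*p - 30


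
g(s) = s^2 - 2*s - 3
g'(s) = 2*s - 2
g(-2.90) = 11.21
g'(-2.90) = -7.80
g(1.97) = -3.06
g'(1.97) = 1.94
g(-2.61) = 9.03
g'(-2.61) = -7.22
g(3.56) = 2.55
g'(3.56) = 5.12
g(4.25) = 6.56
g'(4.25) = 6.50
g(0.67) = -3.89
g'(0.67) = -0.66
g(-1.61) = 2.81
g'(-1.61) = -5.22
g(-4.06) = 21.60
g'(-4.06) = -10.12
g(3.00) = 0.00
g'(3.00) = 4.00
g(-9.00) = 96.00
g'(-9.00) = -20.00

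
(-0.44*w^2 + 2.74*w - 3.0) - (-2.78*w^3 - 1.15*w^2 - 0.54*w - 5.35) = 2.78*w^3 + 0.71*w^2 + 3.28*w + 2.35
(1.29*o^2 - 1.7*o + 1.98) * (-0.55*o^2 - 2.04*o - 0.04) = -0.7095*o^4 - 1.6966*o^3 + 2.3274*o^2 - 3.9712*o - 0.0792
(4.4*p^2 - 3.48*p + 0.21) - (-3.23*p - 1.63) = 4.4*p^2 - 0.25*p + 1.84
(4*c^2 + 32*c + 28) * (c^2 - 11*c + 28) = 4*c^4 - 12*c^3 - 212*c^2 + 588*c + 784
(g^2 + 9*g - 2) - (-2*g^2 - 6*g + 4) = 3*g^2 + 15*g - 6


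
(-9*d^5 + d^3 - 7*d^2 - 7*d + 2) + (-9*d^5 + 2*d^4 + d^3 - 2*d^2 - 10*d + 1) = -18*d^5 + 2*d^4 + 2*d^3 - 9*d^2 - 17*d + 3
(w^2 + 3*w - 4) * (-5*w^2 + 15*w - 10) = -5*w^4 + 55*w^2 - 90*w + 40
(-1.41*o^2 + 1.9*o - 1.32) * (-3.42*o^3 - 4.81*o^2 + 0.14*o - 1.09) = 4.8222*o^5 + 0.2841*o^4 - 4.822*o^3 + 8.1521*o^2 - 2.2558*o + 1.4388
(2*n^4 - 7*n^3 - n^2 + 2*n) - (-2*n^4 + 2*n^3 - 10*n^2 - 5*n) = 4*n^4 - 9*n^3 + 9*n^2 + 7*n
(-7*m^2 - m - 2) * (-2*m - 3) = 14*m^3 + 23*m^2 + 7*m + 6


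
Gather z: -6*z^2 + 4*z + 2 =-6*z^2 + 4*z + 2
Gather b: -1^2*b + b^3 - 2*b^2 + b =b^3 - 2*b^2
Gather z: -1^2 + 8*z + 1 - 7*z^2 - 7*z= -7*z^2 + z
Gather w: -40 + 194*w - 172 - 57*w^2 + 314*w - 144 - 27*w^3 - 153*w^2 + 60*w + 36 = -27*w^3 - 210*w^2 + 568*w - 320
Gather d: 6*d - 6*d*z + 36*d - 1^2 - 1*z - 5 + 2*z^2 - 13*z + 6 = d*(42 - 6*z) + 2*z^2 - 14*z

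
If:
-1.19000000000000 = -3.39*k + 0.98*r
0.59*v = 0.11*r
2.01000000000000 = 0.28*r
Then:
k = 2.43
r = 7.18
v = 1.34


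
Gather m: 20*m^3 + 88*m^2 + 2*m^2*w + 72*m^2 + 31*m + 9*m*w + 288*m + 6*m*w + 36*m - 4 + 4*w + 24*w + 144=20*m^3 + m^2*(2*w + 160) + m*(15*w + 355) + 28*w + 140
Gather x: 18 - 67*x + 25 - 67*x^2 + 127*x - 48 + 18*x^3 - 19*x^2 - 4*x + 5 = 18*x^3 - 86*x^2 + 56*x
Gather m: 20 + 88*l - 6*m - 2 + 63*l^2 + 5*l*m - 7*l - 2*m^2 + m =63*l^2 + 81*l - 2*m^2 + m*(5*l - 5) + 18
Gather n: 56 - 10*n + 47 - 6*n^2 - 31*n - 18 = -6*n^2 - 41*n + 85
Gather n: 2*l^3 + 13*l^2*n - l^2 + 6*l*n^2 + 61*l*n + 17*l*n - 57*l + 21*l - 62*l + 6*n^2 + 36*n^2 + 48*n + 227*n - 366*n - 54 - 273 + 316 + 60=2*l^3 - l^2 - 98*l + n^2*(6*l + 42) + n*(13*l^2 + 78*l - 91) + 49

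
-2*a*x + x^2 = x*(-2*a + x)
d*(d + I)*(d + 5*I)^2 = d^4 + 11*I*d^3 - 35*d^2 - 25*I*d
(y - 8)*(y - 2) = y^2 - 10*y + 16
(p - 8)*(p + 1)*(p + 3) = p^3 - 4*p^2 - 29*p - 24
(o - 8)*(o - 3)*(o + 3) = o^3 - 8*o^2 - 9*o + 72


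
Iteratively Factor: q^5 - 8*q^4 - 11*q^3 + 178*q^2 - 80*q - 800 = (q + 2)*(q^4 - 10*q^3 + 9*q^2 + 160*q - 400) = (q - 5)*(q + 2)*(q^3 - 5*q^2 - 16*q + 80) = (q - 5)*(q + 2)*(q + 4)*(q^2 - 9*q + 20) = (q - 5)*(q - 4)*(q + 2)*(q + 4)*(q - 5)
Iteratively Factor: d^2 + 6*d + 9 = (d + 3)*(d + 3)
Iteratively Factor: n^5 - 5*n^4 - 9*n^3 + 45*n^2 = (n)*(n^4 - 5*n^3 - 9*n^2 + 45*n) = n*(n - 5)*(n^3 - 9*n) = n*(n - 5)*(n - 3)*(n^2 + 3*n) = n^2*(n - 5)*(n - 3)*(n + 3)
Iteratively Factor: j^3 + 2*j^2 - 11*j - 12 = (j + 4)*(j^2 - 2*j - 3) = (j - 3)*(j + 4)*(j + 1)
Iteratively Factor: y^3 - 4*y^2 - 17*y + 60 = (y - 3)*(y^2 - y - 20) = (y - 5)*(y - 3)*(y + 4)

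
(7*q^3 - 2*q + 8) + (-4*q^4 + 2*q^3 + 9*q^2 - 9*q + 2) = -4*q^4 + 9*q^3 + 9*q^2 - 11*q + 10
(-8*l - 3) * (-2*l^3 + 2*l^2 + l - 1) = 16*l^4 - 10*l^3 - 14*l^2 + 5*l + 3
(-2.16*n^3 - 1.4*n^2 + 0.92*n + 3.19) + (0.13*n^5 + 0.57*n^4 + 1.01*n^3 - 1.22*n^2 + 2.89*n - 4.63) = 0.13*n^5 + 0.57*n^4 - 1.15*n^3 - 2.62*n^2 + 3.81*n - 1.44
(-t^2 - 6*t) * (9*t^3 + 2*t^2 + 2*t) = -9*t^5 - 56*t^4 - 14*t^3 - 12*t^2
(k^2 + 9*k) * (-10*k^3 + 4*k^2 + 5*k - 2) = -10*k^5 - 86*k^4 + 41*k^3 + 43*k^2 - 18*k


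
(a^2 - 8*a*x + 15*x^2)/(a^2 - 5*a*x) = (a - 3*x)/a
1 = 1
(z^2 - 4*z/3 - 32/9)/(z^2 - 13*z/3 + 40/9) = (3*z + 4)/(3*z - 5)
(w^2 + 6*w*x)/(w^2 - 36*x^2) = w/(w - 6*x)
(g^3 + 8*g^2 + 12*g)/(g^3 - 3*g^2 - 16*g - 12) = g*(g + 6)/(g^2 - 5*g - 6)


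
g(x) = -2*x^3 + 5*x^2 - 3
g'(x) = -6*x^2 + 10*x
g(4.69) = -99.34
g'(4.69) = -85.08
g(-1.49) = 14.72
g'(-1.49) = -28.22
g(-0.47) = -1.69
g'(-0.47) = -6.03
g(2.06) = 0.73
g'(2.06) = -4.86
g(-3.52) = 146.18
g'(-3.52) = -109.54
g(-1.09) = 5.53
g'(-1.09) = -18.03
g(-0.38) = -2.17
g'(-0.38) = -4.67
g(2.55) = -3.65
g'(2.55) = -13.52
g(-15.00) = 7872.00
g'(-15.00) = -1500.00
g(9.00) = -1056.00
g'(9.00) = -396.00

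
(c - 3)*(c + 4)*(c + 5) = c^3 + 6*c^2 - 7*c - 60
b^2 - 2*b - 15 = (b - 5)*(b + 3)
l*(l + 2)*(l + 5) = l^3 + 7*l^2 + 10*l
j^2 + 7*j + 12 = (j + 3)*(j + 4)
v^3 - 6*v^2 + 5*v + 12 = (v - 4)*(v - 3)*(v + 1)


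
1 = 1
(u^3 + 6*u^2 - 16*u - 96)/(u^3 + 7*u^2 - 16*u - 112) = (u + 6)/(u + 7)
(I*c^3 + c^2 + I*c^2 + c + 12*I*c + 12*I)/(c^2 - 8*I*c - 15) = (I*c^3 + c^2*(1 + I) + c*(1 + 12*I) + 12*I)/(c^2 - 8*I*c - 15)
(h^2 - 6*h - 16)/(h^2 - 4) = (h - 8)/(h - 2)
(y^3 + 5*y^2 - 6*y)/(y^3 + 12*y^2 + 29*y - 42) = y/(y + 7)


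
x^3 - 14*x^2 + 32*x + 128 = (x - 8)^2*(x + 2)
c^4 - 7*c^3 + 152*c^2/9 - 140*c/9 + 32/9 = (c - 8/3)*(c - 2)^2*(c - 1/3)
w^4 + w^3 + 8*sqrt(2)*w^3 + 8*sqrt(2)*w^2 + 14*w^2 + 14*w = w*(w + 1)*(w + sqrt(2))*(w + 7*sqrt(2))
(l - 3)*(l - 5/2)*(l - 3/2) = l^3 - 7*l^2 + 63*l/4 - 45/4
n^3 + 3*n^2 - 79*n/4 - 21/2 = (n - 7/2)*(n + 1/2)*(n + 6)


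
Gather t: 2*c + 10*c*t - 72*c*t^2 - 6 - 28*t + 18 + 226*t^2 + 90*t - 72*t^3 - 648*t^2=2*c - 72*t^3 + t^2*(-72*c - 422) + t*(10*c + 62) + 12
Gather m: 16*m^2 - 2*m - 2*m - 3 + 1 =16*m^2 - 4*m - 2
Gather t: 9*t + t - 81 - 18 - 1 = 10*t - 100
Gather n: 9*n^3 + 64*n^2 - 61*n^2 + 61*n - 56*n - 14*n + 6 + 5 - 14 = 9*n^3 + 3*n^2 - 9*n - 3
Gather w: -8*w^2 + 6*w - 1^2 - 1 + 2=-8*w^2 + 6*w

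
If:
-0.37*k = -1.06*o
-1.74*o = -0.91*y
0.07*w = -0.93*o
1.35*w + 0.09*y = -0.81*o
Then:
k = 0.00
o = 0.00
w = 0.00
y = 0.00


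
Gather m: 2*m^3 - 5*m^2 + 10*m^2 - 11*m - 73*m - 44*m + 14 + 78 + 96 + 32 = 2*m^3 + 5*m^2 - 128*m + 220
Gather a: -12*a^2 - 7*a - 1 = -12*a^2 - 7*a - 1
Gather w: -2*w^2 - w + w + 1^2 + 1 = 2 - 2*w^2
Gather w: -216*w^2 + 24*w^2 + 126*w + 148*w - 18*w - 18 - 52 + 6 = -192*w^2 + 256*w - 64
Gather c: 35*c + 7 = 35*c + 7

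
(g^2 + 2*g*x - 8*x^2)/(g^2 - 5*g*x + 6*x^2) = (-g - 4*x)/(-g + 3*x)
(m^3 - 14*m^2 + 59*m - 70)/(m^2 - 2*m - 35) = (m^2 - 7*m + 10)/(m + 5)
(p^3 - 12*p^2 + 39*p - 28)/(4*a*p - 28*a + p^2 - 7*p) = (p^2 - 5*p + 4)/(4*a + p)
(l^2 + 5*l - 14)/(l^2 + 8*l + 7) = (l - 2)/(l + 1)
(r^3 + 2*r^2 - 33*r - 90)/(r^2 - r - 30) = r + 3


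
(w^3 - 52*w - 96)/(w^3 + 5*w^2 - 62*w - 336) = (w + 2)/(w + 7)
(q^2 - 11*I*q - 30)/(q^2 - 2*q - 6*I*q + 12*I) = (q - 5*I)/(q - 2)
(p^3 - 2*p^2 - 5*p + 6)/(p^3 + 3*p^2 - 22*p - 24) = (p^3 - 2*p^2 - 5*p + 6)/(p^3 + 3*p^2 - 22*p - 24)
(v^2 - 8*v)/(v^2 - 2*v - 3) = v*(8 - v)/(-v^2 + 2*v + 3)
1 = 1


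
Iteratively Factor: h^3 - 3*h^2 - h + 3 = (h + 1)*(h^2 - 4*h + 3) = (h - 1)*(h + 1)*(h - 3)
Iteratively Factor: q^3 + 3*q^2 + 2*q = (q + 1)*(q^2 + 2*q) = (q + 1)*(q + 2)*(q)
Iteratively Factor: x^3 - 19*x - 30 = (x + 2)*(x^2 - 2*x - 15) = (x - 5)*(x + 2)*(x + 3)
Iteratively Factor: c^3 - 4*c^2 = (c)*(c^2 - 4*c) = c^2*(c - 4)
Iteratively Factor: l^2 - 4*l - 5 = (l + 1)*(l - 5)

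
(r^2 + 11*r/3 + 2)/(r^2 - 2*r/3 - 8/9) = 3*(r + 3)/(3*r - 4)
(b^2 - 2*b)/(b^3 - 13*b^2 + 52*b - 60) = b/(b^2 - 11*b + 30)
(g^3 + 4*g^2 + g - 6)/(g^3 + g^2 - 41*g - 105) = (g^2 + g - 2)/(g^2 - 2*g - 35)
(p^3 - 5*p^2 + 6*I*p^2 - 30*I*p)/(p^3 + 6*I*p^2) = (p - 5)/p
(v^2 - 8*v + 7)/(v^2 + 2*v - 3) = (v - 7)/(v + 3)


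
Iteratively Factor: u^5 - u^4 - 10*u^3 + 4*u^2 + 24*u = (u + 2)*(u^4 - 3*u^3 - 4*u^2 + 12*u) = u*(u + 2)*(u^3 - 3*u^2 - 4*u + 12) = u*(u + 2)^2*(u^2 - 5*u + 6) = u*(u - 2)*(u + 2)^2*(u - 3)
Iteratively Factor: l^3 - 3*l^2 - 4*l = (l + 1)*(l^2 - 4*l) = l*(l + 1)*(l - 4)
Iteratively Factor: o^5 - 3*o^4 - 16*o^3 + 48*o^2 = (o)*(o^4 - 3*o^3 - 16*o^2 + 48*o) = o*(o + 4)*(o^3 - 7*o^2 + 12*o) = o*(o - 3)*(o + 4)*(o^2 - 4*o) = o^2*(o - 3)*(o + 4)*(o - 4)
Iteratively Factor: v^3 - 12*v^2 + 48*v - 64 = (v - 4)*(v^2 - 8*v + 16) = (v - 4)^2*(v - 4)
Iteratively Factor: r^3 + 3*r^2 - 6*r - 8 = (r + 1)*(r^2 + 2*r - 8) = (r - 2)*(r + 1)*(r + 4)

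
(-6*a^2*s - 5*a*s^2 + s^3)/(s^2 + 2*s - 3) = s*(-6*a^2 - 5*a*s + s^2)/(s^2 + 2*s - 3)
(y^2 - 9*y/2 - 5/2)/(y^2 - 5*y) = (y + 1/2)/y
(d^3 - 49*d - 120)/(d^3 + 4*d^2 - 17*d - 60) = (d - 8)/(d - 4)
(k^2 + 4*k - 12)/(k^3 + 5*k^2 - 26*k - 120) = (k - 2)/(k^2 - k - 20)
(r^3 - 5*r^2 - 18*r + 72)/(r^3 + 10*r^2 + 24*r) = (r^2 - 9*r + 18)/(r*(r + 6))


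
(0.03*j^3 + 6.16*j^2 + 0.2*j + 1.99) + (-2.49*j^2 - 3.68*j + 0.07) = 0.03*j^3 + 3.67*j^2 - 3.48*j + 2.06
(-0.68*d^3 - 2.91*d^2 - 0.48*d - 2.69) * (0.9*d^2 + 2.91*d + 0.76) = -0.612*d^5 - 4.5978*d^4 - 9.4169*d^3 - 6.0294*d^2 - 8.1927*d - 2.0444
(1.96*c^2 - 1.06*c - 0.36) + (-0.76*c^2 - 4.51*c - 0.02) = 1.2*c^2 - 5.57*c - 0.38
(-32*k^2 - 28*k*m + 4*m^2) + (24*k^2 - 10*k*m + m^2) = -8*k^2 - 38*k*m + 5*m^2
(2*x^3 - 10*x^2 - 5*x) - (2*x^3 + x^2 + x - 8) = -11*x^2 - 6*x + 8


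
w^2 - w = w*(w - 1)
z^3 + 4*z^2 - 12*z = z*(z - 2)*(z + 6)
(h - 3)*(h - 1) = h^2 - 4*h + 3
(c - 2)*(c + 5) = c^2 + 3*c - 10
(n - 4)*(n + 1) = n^2 - 3*n - 4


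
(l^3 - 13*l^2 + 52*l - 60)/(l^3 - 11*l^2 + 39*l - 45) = (l^2 - 8*l + 12)/(l^2 - 6*l + 9)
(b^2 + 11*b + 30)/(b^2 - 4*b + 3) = (b^2 + 11*b + 30)/(b^2 - 4*b + 3)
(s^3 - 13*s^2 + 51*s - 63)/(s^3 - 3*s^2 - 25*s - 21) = (s^2 - 6*s + 9)/(s^2 + 4*s + 3)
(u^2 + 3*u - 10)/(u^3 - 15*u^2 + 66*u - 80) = (u + 5)/(u^2 - 13*u + 40)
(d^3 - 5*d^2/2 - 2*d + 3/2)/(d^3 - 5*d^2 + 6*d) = (2*d^2 + d - 1)/(2*d*(d - 2))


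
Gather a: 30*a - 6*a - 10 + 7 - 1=24*a - 4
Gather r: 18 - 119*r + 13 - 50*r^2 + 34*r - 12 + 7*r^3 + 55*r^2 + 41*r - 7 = 7*r^3 + 5*r^2 - 44*r + 12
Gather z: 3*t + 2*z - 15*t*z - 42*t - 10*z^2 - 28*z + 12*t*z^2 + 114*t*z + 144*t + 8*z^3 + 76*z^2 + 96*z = 105*t + 8*z^3 + z^2*(12*t + 66) + z*(99*t + 70)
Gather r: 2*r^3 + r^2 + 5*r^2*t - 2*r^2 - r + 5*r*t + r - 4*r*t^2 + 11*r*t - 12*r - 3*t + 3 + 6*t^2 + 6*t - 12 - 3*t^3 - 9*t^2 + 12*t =2*r^3 + r^2*(5*t - 1) + r*(-4*t^2 + 16*t - 12) - 3*t^3 - 3*t^2 + 15*t - 9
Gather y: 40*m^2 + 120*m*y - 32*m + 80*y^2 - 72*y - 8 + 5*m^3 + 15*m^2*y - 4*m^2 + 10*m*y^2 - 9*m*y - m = 5*m^3 + 36*m^2 - 33*m + y^2*(10*m + 80) + y*(15*m^2 + 111*m - 72) - 8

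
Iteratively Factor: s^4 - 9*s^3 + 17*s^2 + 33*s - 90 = (s - 5)*(s^3 - 4*s^2 - 3*s + 18) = (s - 5)*(s + 2)*(s^2 - 6*s + 9) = (s - 5)*(s - 3)*(s + 2)*(s - 3)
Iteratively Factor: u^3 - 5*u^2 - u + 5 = (u + 1)*(u^2 - 6*u + 5) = (u - 1)*(u + 1)*(u - 5)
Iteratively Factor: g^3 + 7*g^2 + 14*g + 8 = (g + 2)*(g^2 + 5*g + 4) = (g + 1)*(g + 2)*(g + 4)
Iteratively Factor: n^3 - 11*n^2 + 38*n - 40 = (n - 4)*(n^2 - 7*n + 10) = (n - 5)*(n - 4)*(n - 2)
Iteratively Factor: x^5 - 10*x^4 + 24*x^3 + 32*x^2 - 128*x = (x - 4)*(x^4 - 6*x^3 + 32*x) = (x - 4)^2*(x^3 - 2*x^2 - 8*x) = (x - 4)^2*(x + 2)*(x^2 - 4*x) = (x - 4)^3*(x + 2)*(x)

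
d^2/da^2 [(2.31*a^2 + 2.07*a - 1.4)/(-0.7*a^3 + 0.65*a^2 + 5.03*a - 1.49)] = (-2.2638*a^6 - 6.0858*a^5 - 34.91796*a^4 + 22.31762*a^3 - 13.54269*a^2 + 6.67383000000001*a + 32.2694)/(0.343*a^9 - 0.9555*a^8 - 6.50685*a^7 + 15.647575*a^6 + 42.688665*a^5 - 78.92592*a^4 - 93.371987*a^3 + 108.765828*a^2 - 33.501309*a + 3.307949)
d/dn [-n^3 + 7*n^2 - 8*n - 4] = -3*n^2 + 14*n - 8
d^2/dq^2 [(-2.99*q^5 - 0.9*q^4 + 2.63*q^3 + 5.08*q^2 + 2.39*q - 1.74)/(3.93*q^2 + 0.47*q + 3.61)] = (-277.081506*q^7 - 116.166084*q^6 - 781.460718*q^5 - 229.99827*q^4 - 822.155238*q^3 - 707.646414*q^2 - 17.083068*q + 172.898982)/(60.698457*q^6 + 21.777309*q^5 + 169.872678*q^4 + 40.112009*q^3 + 156.040806*q^2 + 18.375261*q + 47.045881)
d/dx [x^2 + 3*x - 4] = 2*x + 3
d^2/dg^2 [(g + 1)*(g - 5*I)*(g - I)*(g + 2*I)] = 12*g^2 + g*(6 - 24*I) + 14 - 8*I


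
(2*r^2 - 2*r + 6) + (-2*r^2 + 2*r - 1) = 5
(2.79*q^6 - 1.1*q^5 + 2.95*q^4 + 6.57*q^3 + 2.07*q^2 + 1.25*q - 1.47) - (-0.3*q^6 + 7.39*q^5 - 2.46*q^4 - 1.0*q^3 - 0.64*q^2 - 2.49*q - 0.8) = 3.09*q^6 - 8.49*q^5 + 5.41*q^4 + 7.57*q^3 + 2.71*q^2 + 3.74*q - 0.67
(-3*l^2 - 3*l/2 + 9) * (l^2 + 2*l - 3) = -3*l^4 - 15*l^3/2 + 15*l^2 + 45*l/2 - 27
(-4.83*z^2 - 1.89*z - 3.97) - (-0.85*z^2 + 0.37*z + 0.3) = -3.98*z^2 - 2.26*z - 4.27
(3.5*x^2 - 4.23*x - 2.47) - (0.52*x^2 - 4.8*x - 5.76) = 2.98*x^2 + 0.569999999999999*x + 3.29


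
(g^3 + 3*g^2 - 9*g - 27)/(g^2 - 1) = (g^3 + 3*g^2 - 9*g - 27)/(g^2 - 1)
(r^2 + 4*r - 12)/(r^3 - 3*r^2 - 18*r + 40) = (r + 6)/(r^2 - r - 20)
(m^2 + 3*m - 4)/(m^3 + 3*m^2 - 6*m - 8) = (m - 1)/(m^2 - m - 2)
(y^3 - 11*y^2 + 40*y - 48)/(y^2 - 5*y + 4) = (y^2 - 7*y + 12)/(y - 1)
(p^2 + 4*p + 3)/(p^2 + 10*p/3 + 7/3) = 3*(p + 3)/(3*p + 7)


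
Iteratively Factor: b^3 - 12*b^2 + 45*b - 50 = (b - 2)*(b^2 - 10*b + 25) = (b - 5)*(b - 2)*(b - 5)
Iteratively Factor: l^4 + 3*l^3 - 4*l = (l)*(l^3 + 3*l^2 - 4) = l*(l + 2)*(l^2 + l - 2) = l*(l + 2)^2*(l - 1)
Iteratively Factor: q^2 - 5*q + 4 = (q - 4)*(q - 1)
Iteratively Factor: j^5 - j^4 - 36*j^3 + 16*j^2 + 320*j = (j - 4)*(j^4 + 3*j^3 - 24*j^2 - 80*j) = (j - 5)*(j - 4)*(j^3 + 8*j^2 + 16*j) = (j - 5)*(j - 4)*(j + 4)*(j^2 + 4*j) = (j - 5)*(j - 4)*(j + 4)^2*(j)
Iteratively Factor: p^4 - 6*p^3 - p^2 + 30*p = (p)*(p^3 - 6*p^2 - p + 30) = p*(p - 5)*(p^2 - p - 6) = p*(p - 5)*(p + 2)*(p - 3)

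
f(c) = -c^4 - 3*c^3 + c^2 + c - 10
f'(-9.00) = 2170.00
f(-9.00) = -4312.00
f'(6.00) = -1175.00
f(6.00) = -1912.00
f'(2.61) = -126.21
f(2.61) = -100.32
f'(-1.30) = -8.02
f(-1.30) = -5.88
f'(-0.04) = 0.91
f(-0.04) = -10.04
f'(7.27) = -1997.10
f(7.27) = -3896.03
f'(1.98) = -61.37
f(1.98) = -42.76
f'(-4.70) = 208.08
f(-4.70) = -169.11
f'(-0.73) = -3.70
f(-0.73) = -9.31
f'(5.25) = -815.38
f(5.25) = -1170.99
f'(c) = -4*c^3 - 9*c^2 + 2*c + 1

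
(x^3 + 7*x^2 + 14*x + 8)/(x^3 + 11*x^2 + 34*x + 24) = (x + 2)/(x + 6)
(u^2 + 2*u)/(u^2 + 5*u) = (u + 2)/(u + 5)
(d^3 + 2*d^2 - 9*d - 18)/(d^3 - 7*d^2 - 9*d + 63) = (d + 2)/(d - 7)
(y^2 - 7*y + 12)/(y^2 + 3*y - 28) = (y - 3)/(y + 7)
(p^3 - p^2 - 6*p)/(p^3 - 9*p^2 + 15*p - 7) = p*(p^2 - p - 6)/(p^3 - 9*p^2 + 15*p - 7)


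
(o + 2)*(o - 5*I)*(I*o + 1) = I*o^3 + 6*o^2 + 2*I*o^2 + 12*o - 5*I*o - 10*I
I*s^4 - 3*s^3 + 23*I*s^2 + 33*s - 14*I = (s - 2*I)*(s - I)*(s + 7*I)*(I*s + 1)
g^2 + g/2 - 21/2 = (g - 3)*(g + 7/2)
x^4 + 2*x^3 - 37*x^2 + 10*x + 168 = (x - 4)*(x - 3)*(x + 2)*(x + 7)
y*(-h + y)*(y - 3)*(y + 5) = -h*y^3 - 2*h*y^2 + 15*h*y + y^4 + 2*y^3 - 15*y^2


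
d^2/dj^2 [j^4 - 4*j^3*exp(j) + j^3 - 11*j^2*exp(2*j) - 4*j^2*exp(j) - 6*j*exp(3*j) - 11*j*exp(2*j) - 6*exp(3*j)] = -4*j^3*exp(j) - 44*j^2*exp(2*j) - 28*j^2*exp(j) + 12*j^2 - 54*j*exp(3*j) - 132*j*exp(2*j) - 40*j*exp(j) + 6*j - 90*exp(3*j) - 66*exp(2*j) - 8*exp(j)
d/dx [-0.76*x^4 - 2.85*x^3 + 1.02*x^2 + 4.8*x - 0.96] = -3.04*x^3 - 8.55*x^2 + 2.04*x + 4.8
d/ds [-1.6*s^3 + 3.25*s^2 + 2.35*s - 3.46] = -4.8*s^2 + 6.5*s + 2.35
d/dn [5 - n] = -1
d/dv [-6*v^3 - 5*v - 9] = -18*v^2 - 5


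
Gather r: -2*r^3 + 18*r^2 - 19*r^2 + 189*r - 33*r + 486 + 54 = -2*r^3 - r^2 + 156*r + 540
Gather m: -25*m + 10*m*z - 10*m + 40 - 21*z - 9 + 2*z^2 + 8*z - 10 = m*(10*z - 35) + 2*z^2 - 13*z + 21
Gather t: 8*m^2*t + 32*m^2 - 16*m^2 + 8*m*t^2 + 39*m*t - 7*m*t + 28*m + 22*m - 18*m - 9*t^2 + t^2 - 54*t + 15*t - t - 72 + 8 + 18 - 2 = 16*m^2 + 32*m + t^2*(8*m - 8) + t*(8*m^2 + 32*m - 40) - 48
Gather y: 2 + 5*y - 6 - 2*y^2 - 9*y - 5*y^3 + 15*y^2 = -5*y^3 + 13*y^2 - 4*y - 4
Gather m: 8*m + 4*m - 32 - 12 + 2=12*m - 42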